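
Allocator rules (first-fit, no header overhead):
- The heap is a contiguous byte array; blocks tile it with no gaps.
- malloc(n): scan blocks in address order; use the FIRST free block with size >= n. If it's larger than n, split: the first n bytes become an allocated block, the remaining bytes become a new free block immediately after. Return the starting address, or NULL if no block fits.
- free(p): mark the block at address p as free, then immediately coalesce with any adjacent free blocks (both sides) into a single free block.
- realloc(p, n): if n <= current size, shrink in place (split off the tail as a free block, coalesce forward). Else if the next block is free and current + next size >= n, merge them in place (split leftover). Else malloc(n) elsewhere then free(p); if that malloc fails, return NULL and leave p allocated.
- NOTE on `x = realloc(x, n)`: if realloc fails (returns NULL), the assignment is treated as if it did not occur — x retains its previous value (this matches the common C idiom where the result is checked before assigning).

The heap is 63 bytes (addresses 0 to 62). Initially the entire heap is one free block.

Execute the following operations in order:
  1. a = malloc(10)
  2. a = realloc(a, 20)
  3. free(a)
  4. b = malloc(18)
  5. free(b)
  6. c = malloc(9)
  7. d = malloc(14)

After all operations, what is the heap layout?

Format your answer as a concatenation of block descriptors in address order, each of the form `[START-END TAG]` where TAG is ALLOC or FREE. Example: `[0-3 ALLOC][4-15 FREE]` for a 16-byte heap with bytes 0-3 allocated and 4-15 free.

Answer: [0-8 ALLOC][9-22 ALLOC][23-62 FREE]

Derivation:
Op 1: a = malloc(10) -> a = 0; heap: [0-9 ALLOC][10-62 FREE]
Op 2: a = realloc(a, 20) -> a = 0; heap: [0-19 ALLOC][20-62 FREE]
Op 3: free(a) -> (freed a); heap: [0-62 FREE]
Op 4: b = malloc(18) -> b = 0; heap: [0-17 ALLOC][18-62 FREE]
Op 5: free(b) -> (freed b); heap: [0-62 FREE]
Op 6: c = malloc(9) -> c = 0; heap: [0-8 ALLOC][9-62 FREE]
Op 7: d = malloc(14) -> d = 9; heap: [0-8 ALLOC][9-22 ALLOC][23-62 FREE]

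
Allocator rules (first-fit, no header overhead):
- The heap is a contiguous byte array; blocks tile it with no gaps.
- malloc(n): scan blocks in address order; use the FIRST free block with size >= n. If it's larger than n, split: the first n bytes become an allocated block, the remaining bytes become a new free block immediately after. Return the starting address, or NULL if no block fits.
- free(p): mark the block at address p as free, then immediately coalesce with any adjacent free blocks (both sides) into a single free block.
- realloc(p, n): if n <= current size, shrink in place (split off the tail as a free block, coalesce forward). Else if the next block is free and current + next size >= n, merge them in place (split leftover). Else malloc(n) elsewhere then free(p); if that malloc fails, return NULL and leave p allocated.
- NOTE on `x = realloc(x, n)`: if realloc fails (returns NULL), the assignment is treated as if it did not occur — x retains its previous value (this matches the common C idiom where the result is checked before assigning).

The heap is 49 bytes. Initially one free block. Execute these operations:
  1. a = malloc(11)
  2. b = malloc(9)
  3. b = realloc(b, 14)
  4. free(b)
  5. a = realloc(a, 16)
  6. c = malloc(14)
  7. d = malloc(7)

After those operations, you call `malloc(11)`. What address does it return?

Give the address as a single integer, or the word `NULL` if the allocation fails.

Op 1: a = malloc(11) -> a = 0; heap: [0-10 ALLOC][11-48 FREE]
Op 2: b = malloc(9) -> b = 11; heap: [0-10 ALLOC][11-19 ALLOC][20-48 FREE]
Op 3: b = realloc(b, 14) -> b = 11; heap: [0-10 ALLOC][11-24 ALLOC][25-48 FREE]
Op 4: free(b) -> (freed b); heap: [0-10 ALLOC][11-48 FREE]
Op 5: a = realloc(a, 16) -> a = 0; heap: [0-15 ALLOC][16-48 FREE]
Op 6: c = malloc(14) -> c = 16; heap: [0-15 ALLOC][16-29 ALLOC][30-48 FREE]
Op 7: d = malloc(7) -> d = 30; heap: [0-15 ALLOC][16-29 ALLOC][30-36 ALLOC][37-48 FREE]
malloc(11): first-fit scan over [0-15 ALLOC][16-29 ALLOC][30-36 ALLOC][37-48 FREE] -> 37

Answer: 37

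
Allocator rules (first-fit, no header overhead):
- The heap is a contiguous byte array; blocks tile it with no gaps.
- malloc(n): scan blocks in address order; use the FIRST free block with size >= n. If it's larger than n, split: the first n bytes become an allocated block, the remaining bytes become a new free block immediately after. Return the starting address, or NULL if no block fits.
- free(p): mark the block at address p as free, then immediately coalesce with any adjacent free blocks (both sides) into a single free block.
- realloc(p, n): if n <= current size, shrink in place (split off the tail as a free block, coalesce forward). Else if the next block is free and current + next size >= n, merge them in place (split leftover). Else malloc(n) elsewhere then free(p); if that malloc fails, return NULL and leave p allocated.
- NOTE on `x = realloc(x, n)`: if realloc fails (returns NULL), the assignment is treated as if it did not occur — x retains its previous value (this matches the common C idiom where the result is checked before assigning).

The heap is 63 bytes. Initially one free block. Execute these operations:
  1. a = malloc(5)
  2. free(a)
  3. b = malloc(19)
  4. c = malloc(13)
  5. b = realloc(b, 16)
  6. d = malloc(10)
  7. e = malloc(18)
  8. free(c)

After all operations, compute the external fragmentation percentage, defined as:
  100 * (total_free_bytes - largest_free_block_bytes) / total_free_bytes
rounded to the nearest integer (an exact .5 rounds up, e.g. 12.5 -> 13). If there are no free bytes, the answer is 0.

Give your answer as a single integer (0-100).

Op 1: a = malloc(5) -> a = 0; heap: [0-4 ALLOC][5-62 FREE]
Op 2: free(a) -> (freed a); heap: [0-62 FREE]
Op 3: b = malloc(19) -> b = 0; heap: [0-18 ALLOC][19-62 FREE]
Op 4: c = malloc(13) -> c = 19; heap: [0-18 ALLOC][19-31 ALLOC][32-62 FREE]
Op 5: b = realloc(b, 16) -> b = 0; heap: [0-15 ALLOC][16-18 FREE][19-31 ALLOC][32-62 FREE]
Op 6: d = malloc(10) -> d = 32; heap: [0-15 ALLOC][16-18 FREE][19-31 ALLOC][32-41 ALLOC][42-62 FREE]
Op 7: e = malloc(18) -> e = 42; heap: [0-15 ALLOC][16-18 FREE][19-31 ALLOC][32-41 ALLOC][42-59 ALLOC][60-62 FREE]
Op 8: free(c) -> (freed c); heap: [0-15 ALLOC][16-31 FREE][32-41 ALLOC][42-59 ALLOC][60-62 FREE]
Free blocks: [16 3] total_free=19 largest=16 -> 100*(19-16)/19 = 300/19 ≈ 15.789 -> rounds to 16

Answer: 16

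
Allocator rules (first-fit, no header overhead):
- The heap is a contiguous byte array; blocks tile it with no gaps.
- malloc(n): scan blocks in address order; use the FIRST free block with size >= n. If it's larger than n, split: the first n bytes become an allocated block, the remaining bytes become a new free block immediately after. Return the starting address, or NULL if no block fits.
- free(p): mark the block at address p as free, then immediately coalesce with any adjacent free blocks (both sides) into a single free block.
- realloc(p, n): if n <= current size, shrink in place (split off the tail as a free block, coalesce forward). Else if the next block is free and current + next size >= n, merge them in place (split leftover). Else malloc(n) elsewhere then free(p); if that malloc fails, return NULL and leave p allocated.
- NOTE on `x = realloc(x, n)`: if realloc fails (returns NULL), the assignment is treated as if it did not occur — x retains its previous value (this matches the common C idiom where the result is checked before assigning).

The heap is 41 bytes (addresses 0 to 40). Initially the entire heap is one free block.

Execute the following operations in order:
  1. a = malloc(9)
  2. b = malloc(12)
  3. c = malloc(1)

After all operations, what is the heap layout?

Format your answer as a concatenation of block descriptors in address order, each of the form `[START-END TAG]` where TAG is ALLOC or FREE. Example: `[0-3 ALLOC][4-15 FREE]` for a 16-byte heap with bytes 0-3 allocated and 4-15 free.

Op 1: a = malloc(9) -> a = 0; heap: [0-8 ALLOC][9-40 FREE]
Op 2: b = malloc(12) -> b = 9; heap: [0-8 ALLOC][9-20 ALLOC][21-40 FREE]
Op 3: c = malloc(1) -> c = 21; heap: [0-8 ALLOC][9-20 ALLOC][21-21 ALLOC][22-40 FREE]

Answer: [0-8 ALLOC][9-20 ALLOC][21-21 ALLOC][22-40 FREE]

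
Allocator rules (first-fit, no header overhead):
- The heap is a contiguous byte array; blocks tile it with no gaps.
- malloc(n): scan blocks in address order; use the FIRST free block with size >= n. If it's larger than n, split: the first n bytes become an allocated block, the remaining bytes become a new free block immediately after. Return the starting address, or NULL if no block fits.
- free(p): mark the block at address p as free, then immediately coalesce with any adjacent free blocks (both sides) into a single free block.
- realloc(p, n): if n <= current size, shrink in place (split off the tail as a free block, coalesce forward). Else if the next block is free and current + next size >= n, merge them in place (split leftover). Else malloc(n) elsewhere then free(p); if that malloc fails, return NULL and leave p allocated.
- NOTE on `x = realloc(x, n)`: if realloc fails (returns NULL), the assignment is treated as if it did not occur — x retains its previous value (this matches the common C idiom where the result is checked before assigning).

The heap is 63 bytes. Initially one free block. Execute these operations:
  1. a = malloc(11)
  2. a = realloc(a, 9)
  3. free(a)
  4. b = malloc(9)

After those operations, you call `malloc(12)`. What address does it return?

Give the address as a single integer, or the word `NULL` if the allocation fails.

Answer: 9

Derivation:
Op 1: a = malloc(11) -> a = 0; heap: [0-10 ALLOC][11-62 FREE]
Op 2: a = realloc(a, 9) -> a = 0; heap: [0-8 ALLOC][9-62 FREE]
Op 3: free(a) -> (freed a); heap: [0-62 FREE]
Op 4: b = malloc(9) -> b = 0; heap: [0-8 ALLOC][9-62 FREE]
malloc(12): first-fit scan over [0-8 ALLOC][9-62 FREE] -> 9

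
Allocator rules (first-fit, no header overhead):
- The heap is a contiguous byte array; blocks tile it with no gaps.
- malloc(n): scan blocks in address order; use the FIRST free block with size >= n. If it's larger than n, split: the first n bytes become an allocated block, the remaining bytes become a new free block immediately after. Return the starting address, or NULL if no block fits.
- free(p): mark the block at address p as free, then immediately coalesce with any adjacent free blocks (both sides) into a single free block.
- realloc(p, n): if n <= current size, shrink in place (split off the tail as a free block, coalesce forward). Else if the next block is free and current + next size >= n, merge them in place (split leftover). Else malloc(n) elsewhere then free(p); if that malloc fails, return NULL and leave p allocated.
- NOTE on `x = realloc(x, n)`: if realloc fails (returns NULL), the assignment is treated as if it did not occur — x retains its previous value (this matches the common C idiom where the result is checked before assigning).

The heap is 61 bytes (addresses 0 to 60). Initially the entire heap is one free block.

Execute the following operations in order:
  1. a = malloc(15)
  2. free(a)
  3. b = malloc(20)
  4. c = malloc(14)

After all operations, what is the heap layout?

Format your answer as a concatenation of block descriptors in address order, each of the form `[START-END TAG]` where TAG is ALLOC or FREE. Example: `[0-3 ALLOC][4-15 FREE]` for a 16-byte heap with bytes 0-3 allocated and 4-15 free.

Answer: [0-19 ALLOC][20-33 ALLOC][34-60 FREE]

Derivation:
Op 1: a = malloc(15) -> a = 0; heap: [0-14 ALLOC][15-60 FREE]
Op 2: free(a) -> (freed a); heap: [0-60 FREE]
Op 3: b = malloc(20) -> b = 0; heap: [0-19 ALLOC][20-60 FREE]
Op 4: c = malloc(14) -> c = 20; heap: [0-19 ALLOC][20-33 ALLOC][34-60 FREE]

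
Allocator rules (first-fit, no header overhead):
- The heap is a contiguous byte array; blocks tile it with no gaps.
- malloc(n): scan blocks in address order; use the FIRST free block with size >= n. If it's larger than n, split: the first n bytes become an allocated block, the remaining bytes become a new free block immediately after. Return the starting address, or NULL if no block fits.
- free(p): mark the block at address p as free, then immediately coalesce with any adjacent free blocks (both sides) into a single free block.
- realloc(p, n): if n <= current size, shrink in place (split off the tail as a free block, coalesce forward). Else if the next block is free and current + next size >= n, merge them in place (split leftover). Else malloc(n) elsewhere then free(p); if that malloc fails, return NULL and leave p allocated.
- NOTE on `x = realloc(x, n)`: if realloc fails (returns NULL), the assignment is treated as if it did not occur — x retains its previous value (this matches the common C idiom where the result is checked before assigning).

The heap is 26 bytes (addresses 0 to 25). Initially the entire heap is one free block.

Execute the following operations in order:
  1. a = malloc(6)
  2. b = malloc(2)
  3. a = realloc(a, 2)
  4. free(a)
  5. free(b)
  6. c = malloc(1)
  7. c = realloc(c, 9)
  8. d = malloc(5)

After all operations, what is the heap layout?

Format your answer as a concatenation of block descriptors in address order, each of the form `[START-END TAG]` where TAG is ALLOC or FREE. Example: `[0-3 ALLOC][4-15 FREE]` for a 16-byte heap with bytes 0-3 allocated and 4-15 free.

Op 1: a = malloc(6) -> a = 0; heap: [0-5 ALLOC][6-25 FREE]
Op 2: b = malloc(2) -> b = 6; heap: [0-5 ALLOC][6-7 ALLOC][8-25 FREE]
Op 3: a = realloc(a, 2) -> a = 0; heap: [0-1 ALLOC][2-5 FREE][6-7 ALLOC][8-25 FREE]
Op 4: free(a) -> (freed a); heap: [0-5 FREE][6-7 ALLOC][8-25 FREE]
Op 5: free(b) -> (freed b); heap: [0-25 FREE]
Op 6: c = malloc(1) -> c = 0; heap: [0-0 ALLOC][1-25 FREE]
Op 7: c = realloc(c, 9) -> c = 0; heap: [0-8 ALLOC][9-25 FREE]
Op 8: d = malloc(5) -> d = 9; heap: [0-8 ALLOC][9-13 ALLOC][14-25 FREE]

Answer: [0-8 ALLOC][9-13 ALLOC][14-25 FREE]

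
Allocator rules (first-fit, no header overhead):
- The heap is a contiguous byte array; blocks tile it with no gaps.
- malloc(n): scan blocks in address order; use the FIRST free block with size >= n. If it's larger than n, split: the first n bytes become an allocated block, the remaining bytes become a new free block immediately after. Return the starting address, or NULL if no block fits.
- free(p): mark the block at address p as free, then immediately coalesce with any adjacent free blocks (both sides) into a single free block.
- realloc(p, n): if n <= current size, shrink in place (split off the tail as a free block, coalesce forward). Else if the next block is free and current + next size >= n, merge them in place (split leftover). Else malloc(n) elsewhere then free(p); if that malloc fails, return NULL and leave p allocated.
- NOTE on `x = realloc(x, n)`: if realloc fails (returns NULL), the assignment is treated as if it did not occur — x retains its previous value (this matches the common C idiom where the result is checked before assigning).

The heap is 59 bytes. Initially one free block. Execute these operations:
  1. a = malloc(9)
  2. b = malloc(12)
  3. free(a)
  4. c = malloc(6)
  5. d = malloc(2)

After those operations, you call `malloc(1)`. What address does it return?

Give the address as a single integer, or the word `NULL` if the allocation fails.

Op 1: a = malloc(9) -> a = 0; heap: [0-8 ALLOC][9-58 FREE]
Op 2: b = malloc(12) -> b = 9; heap: [0-8 ALLOC][9-20 ALLOC][21-58 FREE]
Op 3: free(a) -> (freed a); heap: [0-8 FREE][9-20 ALLOC][21-58 FREE]
Op 4: c = malloc(6) -> c = 0; heap: [0-5 ALLOC][6-8 FREE][9-20 ALLOC][21-58 FREE]
Op 5: d = malloc(2) -> d = 6; heap: [0-5 ALLOC][6-7 ALLOC][8-8 FREE][9-20 ALLOC][21-58 FREE]
malloc(1): first-fit scan over [0-5 ALLOC][6-7 ALLOC][8-8 FREE][9-20 ALLOC][21-58 FREE] -> 8

Answer: 8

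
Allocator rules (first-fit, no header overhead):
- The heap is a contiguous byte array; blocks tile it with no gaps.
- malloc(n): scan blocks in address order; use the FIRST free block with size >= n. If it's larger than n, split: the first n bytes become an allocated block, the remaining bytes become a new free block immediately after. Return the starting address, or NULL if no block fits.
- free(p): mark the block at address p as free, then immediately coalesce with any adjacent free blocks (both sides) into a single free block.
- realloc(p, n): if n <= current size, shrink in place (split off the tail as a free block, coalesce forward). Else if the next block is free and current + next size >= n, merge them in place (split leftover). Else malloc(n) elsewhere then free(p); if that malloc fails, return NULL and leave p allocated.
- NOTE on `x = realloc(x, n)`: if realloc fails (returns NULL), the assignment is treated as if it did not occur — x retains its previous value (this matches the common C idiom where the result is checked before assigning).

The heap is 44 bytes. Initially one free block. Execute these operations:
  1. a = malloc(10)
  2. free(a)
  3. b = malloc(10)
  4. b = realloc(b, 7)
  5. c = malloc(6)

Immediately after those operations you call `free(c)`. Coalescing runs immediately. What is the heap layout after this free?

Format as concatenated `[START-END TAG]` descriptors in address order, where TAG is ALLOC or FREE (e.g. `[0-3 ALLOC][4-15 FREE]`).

Answer: [0-6 ALLOC][7-43 FREE]

Derivation:
Op 1: a = malloc(10) -> a = 0; heap: [0-9 ALLOC][10-43 FREE]
Op 2: free(a) -> (freed a); heap: [0-43 FREE]
Op 3: b = malloc(10) -> b = 0; heap: [0-9 ALLOC][10-43 FREE]
Op 4: b = realloc(b, 7) -> b = 0; heap: [0-6 ALLOC][7-43 FREE]
Op 5: c = malloc(6) -> c = 7; heap: [0-6 ALLOC][7-12 ALLOC][13-43 FREE]
free(c): c = 7 -> block [7-12 ALLOC]; mark free, coalesce with adjacent free neighbors -> [0-6 ALLOC][7-43 FREE]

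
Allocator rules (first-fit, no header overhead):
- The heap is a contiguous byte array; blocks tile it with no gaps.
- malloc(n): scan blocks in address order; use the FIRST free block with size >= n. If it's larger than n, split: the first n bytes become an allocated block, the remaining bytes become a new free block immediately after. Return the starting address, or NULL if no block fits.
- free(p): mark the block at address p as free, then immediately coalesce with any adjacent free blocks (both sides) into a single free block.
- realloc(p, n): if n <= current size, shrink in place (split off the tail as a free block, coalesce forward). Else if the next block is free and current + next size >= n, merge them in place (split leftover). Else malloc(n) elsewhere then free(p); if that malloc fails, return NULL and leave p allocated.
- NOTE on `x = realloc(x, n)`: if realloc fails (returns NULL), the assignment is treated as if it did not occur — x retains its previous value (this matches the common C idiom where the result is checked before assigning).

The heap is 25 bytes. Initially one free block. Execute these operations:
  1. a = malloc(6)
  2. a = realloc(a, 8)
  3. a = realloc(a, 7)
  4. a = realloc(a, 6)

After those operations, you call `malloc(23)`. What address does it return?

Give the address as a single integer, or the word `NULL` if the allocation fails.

Answer: NULL

Derivation:
Op 1: a = malloc(6) -> a = 0; heap: [0-5 ALLOC][6-24 FREE]
Op 2: a = realloc(a, 8) -> a = 0; heap: [0-7 ALLOC][8-24 FREE]
Op 3: a = realloc(a, 7) -> a = 0; heap: [0-6 ALLOC][7-24 FREE]
Op 4: a = realloc(a, 6) -> a = 0; heap: [0-5 ALLOC][6-24 FREE]
malloc(23): first-fit scan over [0-5 ALLOC][6-24 FREE] -> NULL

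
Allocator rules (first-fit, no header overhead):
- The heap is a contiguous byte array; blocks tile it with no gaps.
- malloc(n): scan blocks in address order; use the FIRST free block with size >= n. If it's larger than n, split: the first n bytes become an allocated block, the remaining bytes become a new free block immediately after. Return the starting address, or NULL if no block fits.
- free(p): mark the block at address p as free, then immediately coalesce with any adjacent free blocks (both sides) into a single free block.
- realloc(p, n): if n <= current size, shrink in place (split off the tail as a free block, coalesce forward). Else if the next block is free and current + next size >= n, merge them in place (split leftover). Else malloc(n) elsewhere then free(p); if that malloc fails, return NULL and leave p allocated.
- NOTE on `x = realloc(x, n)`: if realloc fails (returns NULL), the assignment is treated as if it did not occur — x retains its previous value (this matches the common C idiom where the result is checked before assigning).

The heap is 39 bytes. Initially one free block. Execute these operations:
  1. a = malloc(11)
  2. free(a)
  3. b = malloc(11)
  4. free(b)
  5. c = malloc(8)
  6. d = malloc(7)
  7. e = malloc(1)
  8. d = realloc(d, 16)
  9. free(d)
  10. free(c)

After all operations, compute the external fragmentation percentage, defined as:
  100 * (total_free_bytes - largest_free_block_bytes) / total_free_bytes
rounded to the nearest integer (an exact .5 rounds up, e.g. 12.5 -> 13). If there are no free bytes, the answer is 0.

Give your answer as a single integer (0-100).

Op 1: a = malloc(11) -> a = 0; heap: [0-10 ALLOC][11-38 FREE]
Op 2: free(a) -> (freed a); heap: [0-38 FREE]
Op 3: b = malloc(11) -> b = 0; heap: [0-10 ALLOC][11-38 FREE]
Op 4: free(b) -> (freed b); heap: [0-38 FREE]
Op 5: c = malloc(8) -> c = 0; heap: [0-7 ALLOC][8-38 FREE]
Op 6: d = malloc(7) -> d = 8; heap: [0-7 ALLOC][8-14 ALLOC][15-38 FREE]
Op 7: e = malloc(1) -> e = 15; heap: [0-7 ALLOC][8-14 ALLOC][15-15 ALLOC][16-38 FREE]
Op 8: d = realloc(d, 16) -> d = 16; heap: [0-7 ALLOC][8-14 FREE][15-15 ALLOC][16-31 ALLOC][32-38 FREE]
Op 9: free(d) -> (freed d); heap: [0-7 ALLOC][8-14 FREE][15-15 ALLOC][16-38 FREE]
Op 10: free(c) -> (freed c); heap: [0-14 FREE][15-15 ALLOC][16-38 FREE]
Free blocks: [15 23] total_free=38 largest=23 -> 100*(38-23)/38 = 1500/38 ≈ 39.474 -> rounds to 39

Answer: 39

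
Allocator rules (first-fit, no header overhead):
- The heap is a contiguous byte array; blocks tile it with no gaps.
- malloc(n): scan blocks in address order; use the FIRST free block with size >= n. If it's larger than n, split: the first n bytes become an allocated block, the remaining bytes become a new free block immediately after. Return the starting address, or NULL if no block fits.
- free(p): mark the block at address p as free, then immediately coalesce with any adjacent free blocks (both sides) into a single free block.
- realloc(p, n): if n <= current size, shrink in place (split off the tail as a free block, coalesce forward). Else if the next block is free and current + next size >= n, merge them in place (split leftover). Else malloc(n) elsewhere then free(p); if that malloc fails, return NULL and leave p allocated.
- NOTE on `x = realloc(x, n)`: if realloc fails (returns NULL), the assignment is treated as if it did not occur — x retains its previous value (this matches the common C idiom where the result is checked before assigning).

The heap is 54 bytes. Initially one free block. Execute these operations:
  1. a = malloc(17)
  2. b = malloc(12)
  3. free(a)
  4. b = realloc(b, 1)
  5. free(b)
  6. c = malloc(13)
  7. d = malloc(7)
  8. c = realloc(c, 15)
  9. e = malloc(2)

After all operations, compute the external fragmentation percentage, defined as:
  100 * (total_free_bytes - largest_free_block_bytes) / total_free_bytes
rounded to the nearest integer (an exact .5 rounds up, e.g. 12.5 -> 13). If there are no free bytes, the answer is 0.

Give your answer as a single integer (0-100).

Answer: 37

Derivation:
Op 1: a = malloc(17) -> a = 0; heap: [0-16 ALLOC][17-53 FREE]
Op 2: b = malloc(12) -> b = 17; heap: [0-16 ALLOC][17-28 ALLOC][29-53 FREE]
Op 3: free(a) -> (freed a); heap: [0-16 FREE][17-28 ALLOC][29-53 FREE]
Op 4: b = realloc(b, 1) -> b = 17; heap: [0-16 FREE][17-17 ALLOC][18-53 FREE]
Op 5: free(b) -> (freed b); heap: [0-53 FREE]
Op 6: c = malloc(13) -> c = 0; heap: [0-12 ALLOC][13-53 FREE]
Op 7: d = malloc(7) -> d = 13; heap: [0-12 ALLOC][13-19 ALLOC][20-53 FREE]
Op 8: c = realloc(c, 15) -> c = 20; heap: [0-12 FREE][13-19 ALLOC][20-34 ALLOC][35-53 FREE]
Op 9: e = malloc(2) -> e = 0; heap: [0-1 ALLOC][2-12 FREE][13-19 ALLOC][20-34 ALLOC][35-53 FREE]
Free blocks: [11 19] total_free=30 largest=19 -> 100*(30-19)/30 = 1100/30 ≈ 36.667 -> rounds to 37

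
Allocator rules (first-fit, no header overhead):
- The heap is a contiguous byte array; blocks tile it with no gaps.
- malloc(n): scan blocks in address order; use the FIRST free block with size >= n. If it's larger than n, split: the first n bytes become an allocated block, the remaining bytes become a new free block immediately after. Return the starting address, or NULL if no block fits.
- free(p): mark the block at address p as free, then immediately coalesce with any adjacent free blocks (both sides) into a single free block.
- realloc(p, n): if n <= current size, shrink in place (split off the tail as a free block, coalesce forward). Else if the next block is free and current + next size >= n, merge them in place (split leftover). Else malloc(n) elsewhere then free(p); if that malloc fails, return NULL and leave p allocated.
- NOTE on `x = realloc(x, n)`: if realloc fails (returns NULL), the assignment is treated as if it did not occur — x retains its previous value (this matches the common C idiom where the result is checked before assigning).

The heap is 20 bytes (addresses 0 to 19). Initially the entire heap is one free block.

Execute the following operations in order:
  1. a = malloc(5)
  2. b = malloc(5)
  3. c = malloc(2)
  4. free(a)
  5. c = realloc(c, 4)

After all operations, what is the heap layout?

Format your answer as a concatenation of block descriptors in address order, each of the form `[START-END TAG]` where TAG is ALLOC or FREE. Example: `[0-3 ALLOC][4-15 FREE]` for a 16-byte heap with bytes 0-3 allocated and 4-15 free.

Answer: [0-4 FREE][5-9 ALLOC][10-13 ALLOC][14-19 FREE]

Derivation:
Op 1: a = malloc(5) -> a = 0; heap: [0-4 ALLOC][5-19 FREE]
Op 2: b = malloc(5) -> b = 5; heap: [0-4 ALLOC][5-9 ALLOC][10-19 FREE]
Op 3: c = malloc(2) -> c = 10; heap: [0-4 ALLOC][5-9 ALLOC][10-11 ALLOC][12-19 FREE]
Op 4: free(a) -> (freed a); heap: [0-4 FREE][5-9 ALLOC][10-11 ALLOC][12-19 FREE]
Op 5: c = realloc(c, 4) -> c = 10; heap: [0-4 FREE][5-9 ALLOC][10-13 ALLOC][14-19 FREE]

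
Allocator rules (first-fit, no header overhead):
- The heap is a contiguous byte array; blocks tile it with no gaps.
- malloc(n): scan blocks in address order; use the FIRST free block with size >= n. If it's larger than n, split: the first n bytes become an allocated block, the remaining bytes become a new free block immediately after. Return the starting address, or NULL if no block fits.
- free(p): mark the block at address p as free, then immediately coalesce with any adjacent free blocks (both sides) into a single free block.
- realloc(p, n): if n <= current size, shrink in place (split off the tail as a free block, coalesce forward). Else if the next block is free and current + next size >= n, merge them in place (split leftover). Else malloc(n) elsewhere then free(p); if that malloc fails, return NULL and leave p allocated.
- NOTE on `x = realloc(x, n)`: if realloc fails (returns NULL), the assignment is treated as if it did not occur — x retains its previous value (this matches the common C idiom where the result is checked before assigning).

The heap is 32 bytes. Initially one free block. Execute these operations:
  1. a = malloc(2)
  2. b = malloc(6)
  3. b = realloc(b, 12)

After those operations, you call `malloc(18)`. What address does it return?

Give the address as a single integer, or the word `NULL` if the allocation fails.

Answer: 14

Derivation:
Op 1: a = malloc(2) -> a = 0; heap: [0-1 ALLOC][2-31 FREE]
Op 2: b = malloc(6) -> b = 2; heap: [0-1 ALLOC][2-7 ALLOC][8-31 FREE]
Op 3: b = realloc(b, 12) -> b = 2; heap: [0-1 ALLOC][2-13 ALLOC][14-31 FREE]
malloc(18): first-fit scan over [0-1 ALLOC][2-13 ALLOC][14-31 FREE] -> 14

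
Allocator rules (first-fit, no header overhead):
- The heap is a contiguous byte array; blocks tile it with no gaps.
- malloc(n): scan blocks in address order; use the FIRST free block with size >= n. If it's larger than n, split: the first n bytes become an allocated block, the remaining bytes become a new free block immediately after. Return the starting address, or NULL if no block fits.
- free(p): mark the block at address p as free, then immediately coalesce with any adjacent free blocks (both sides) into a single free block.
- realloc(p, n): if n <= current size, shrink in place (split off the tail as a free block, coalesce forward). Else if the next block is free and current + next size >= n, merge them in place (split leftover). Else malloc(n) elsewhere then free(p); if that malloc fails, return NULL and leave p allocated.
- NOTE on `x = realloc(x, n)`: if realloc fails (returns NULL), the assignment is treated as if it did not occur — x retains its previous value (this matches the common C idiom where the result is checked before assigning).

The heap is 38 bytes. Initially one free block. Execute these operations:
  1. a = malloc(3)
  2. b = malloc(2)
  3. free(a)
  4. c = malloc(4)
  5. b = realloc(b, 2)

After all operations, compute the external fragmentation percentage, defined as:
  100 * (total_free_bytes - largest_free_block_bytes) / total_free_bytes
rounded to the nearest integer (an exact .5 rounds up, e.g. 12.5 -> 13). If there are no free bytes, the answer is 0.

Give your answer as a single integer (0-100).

Op 1: a = malloc(3) -> a = 0; heap: [0-2 ALLOC][3-37 FREE]
Op 2: b = malloc(2) -> b = 3; heap: [0-2 ALLOC][3-4 ALLOC][5-37 FREE]
Op 3: free(a) -> (freed a); heap: [0-2 FREE][3-4 ALLOC][5-37 FREE]
Op 4: c = malloc(4) -> c = 5; heap: [0-2 FREE][3-4 ALLOC][5-8 ALLOC][9-37 FREE]
Op 5: b = realloc(b, 2) -> b = 3; heap: [0-2 FREE][3-4 ALLOC][5-8 ALLOC][9-37 FREE]
Free blocks: [3 29] total_free=32 largest=29 -> 100*(32-29)/32 = 300/32 = 9.375 -> rounds to 9

Answer: 9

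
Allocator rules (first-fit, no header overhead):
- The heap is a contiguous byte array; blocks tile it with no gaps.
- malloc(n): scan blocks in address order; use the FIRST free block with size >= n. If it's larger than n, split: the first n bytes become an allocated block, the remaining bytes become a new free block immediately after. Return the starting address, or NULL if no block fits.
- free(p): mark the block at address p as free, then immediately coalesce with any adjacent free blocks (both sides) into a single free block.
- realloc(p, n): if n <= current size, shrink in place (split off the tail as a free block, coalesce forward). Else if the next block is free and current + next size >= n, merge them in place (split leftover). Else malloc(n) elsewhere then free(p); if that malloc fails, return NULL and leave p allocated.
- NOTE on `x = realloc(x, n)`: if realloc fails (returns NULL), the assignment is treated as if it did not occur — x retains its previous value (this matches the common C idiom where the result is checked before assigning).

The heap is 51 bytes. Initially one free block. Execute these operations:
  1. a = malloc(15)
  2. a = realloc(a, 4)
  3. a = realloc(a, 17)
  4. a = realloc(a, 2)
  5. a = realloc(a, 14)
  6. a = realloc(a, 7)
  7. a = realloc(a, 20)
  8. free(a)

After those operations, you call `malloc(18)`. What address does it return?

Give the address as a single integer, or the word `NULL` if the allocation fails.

Op 1: a = malloc(15) -> a = 0; heap: [0-14 ALLOC][15-50 FREE]
Op 2: a = realloc(a, 4) -> a = 0; heap: [0-3 ALLOC][4-50 FREE]
Op 3: a = realloc(a, 17) -> a = 0; heap: [0-16 ALLOC][17-50 FREE]
Op 4: a = realloc(a, 2) -> a = 0; heap: [0-1 ALLOC][2-50 FREE]
Op 5: a = realloc(a, 14) -> a = 0; heap: [0-13 ALLOC][14-50 FREE]
Op 6: a = realloc(a, 7) -> a = 0; heap: [0-6 ALLOC][7-50 FREE]
Op 7: a = realloc(a, 20) -> a = 0; heap: [0-19 ALLOC][20-50 FREE]
Op 8: free(a) -> (freed a); heap: [0-50 FREE]
malloc(18): first-fit scan over [0-50 FREE] -> 0

Answer: 0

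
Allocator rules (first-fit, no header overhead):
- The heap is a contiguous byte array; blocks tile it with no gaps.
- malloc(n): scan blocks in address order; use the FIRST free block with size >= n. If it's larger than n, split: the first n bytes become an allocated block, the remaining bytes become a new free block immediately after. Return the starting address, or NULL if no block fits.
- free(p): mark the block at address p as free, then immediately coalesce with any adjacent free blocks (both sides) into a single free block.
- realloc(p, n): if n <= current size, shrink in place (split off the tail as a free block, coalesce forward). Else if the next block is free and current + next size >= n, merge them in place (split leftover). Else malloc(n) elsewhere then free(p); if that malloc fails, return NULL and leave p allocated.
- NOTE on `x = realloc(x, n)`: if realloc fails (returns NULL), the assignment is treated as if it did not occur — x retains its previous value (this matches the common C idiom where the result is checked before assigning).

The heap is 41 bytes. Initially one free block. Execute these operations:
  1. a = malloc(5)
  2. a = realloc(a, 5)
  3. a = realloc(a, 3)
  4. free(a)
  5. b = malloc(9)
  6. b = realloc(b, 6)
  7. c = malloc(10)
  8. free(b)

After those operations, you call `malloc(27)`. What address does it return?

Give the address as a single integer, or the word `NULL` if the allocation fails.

Answer: NULL

Derivation:
Op 1: a = malloc(5) -> a = 0; heap: [0-4 ALLOC][5-40 FREE]
Op 2: a = realloc(a, 5) -> a = 0; heap: [0-4 ALLOC][5-40 FREE]
Op 3: a = realloc(a, 3) -> a = 0; heap: [0-2 ALLOC][3-40 FREE]
Op 4: free(a) -> (freed a); heap: [0-40 FREE]
Op 5: b = malloc(9) -> b = 0; heap: [0-8 ALLOC][9-40 FREE]
Op 6: b = realloc(b, 6) -> b = 0; heap: [0-5 ALLOC][6-40 FREE]
Op 7: c = malloc(10) -> c = 6; heap: [0-5 ALLOC][6-15 ALLOC][16-40 FREE]
Op 8: free(b) -> (freed b); heap: [0-5 FREE][6-15 ALLOC][16-40 FREE]
malloc(27): first-fit scan over [0-5 FREE][6-15 ALLOC][16-40 FREE] -> NULL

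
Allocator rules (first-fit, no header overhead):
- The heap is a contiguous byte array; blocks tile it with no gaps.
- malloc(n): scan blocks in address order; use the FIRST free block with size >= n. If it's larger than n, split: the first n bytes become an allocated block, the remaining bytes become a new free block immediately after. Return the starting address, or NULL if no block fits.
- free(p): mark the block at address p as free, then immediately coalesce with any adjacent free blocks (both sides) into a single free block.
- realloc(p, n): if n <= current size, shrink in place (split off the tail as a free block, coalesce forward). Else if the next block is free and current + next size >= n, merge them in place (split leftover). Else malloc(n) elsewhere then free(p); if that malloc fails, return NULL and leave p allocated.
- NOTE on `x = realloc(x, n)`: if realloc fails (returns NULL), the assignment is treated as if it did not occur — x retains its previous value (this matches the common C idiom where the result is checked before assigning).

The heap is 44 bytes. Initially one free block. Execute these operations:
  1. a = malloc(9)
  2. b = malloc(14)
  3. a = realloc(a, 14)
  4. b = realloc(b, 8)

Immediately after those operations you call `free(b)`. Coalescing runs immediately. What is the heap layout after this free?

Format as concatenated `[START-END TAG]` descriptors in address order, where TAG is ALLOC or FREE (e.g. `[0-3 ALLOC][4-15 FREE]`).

Op 1: a = malloc(9) -> a = 0; heap: [0-8 ALLOC][9-43 FREE]
Op 2: b = malloc(14) -> b = 9; heap: [0-8 ALLOC][9-22 ALLOC][23-43 FREE]
Op 3: a = realloc(a, 14) -> a = 23; heap: [0-8 FREE][9-22 ALLOC][23-36 ALLOC][37-43 FREE]
Op 4: b = realloc(b, 8) -> b = 9; heap: [0-8 FREE][9-16 ALLOC][17-22 FREE][23-36 ALLOC][37-43 FREE]
free(b): b = 9 -> block [9-16 ALLOC]; mark free, coalesce with adjacent free neighbors -> [0-22 FREE][23-36 ALLOC][37-43 FREE]

Answer: [0-22 FREE][23-36 ALLOC][37-43 FREE]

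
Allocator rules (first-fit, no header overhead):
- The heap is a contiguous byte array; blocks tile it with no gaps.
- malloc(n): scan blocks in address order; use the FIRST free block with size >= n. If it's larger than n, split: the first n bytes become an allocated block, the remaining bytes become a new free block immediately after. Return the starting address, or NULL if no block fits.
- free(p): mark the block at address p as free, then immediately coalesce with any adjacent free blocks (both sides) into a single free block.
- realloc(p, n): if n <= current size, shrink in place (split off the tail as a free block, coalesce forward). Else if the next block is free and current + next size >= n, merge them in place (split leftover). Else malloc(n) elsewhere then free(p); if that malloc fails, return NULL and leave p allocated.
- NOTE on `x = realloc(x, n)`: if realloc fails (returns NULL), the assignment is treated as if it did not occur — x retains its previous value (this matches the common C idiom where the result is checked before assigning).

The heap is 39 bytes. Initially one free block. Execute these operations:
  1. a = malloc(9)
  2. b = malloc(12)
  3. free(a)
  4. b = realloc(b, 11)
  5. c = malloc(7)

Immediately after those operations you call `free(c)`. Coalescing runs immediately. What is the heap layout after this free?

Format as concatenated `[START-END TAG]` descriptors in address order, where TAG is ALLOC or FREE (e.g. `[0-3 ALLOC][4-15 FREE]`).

Op 1: a = malloc(9) -> a = 0; heap: [0-8 ALLOC][9-38 FREE]
Op 2: b = malloc(12) -> b = 9; heap: [0-8 ALLOC][9-20 ALLOC][21-38 FREE]
Op 3: free(a) -> (freed a); heap: [0-8 FREE][9-20 ALLOC][21-38 FREE]
Op 4: b = realloc(b, 11) -> b = 9; heap: [0-8 FREE][9-19 ALLOC][20-38 FREE]
Op 5: c = malloc(7) -> c = 0; heap: [0-6 ALLOC][7-8 FREE][9-19 ALLOC][20-38 FREE]
free(c): c = 0 -> block [0-6 ALLOC]; mark free, coalesce with adjacent free neighbors -> [0-8 FREE][9-19 ALLOC][20-38 FREE]

Answer: [0-8 FREE][9-19 ALLOC][20-38 FREE]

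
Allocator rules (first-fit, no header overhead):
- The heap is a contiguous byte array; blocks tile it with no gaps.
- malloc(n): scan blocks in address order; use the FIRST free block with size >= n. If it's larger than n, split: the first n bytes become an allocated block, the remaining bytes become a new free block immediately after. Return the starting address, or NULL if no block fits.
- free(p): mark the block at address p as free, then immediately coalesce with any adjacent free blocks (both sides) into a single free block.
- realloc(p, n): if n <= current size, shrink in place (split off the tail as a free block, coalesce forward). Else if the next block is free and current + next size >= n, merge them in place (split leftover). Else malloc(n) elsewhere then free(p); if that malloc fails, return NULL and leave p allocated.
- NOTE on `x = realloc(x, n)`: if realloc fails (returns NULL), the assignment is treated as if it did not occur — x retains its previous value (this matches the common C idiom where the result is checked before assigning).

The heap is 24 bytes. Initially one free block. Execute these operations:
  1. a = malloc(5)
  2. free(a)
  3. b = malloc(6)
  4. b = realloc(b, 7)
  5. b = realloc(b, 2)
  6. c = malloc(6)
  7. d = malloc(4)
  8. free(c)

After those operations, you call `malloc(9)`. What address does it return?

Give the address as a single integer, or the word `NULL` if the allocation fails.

Op 1: a = malloc(5) -> a = 0; heap: [0-4 ALLOC][5-23 FREE]
Op 2: free(a) -> (freed a); heap: [0-23 FREE]
Op 3: b = malloc(6) -> b = 0; heap: [0-5 ALLOC][6-23 FREE]
Op 4: b = realloc(b, 7) -> b = 0; heap: [0-6 ALLOC][7-23 FREE]
Op 5: b = realloc(b, 2) -> b = 0; heap: [0-1 ALLOC][2-23 FREE]
Op 6: c = malloc(6) -> c = 2; heap: [0-1 ALLOC][2-7 ALLOC][8-23 FREE]
Op 7: d = malloc(4) -> d = 8; heap: [0-1 ALLOC][2-7 ALLOC][8-11 ALLOC][12-23 FREE]
Op 8: free(c) -> (freed c); heap: [0-1 ALLOC][2-7 FREE][8-11 ALLOC][12-23 FREE]
malloc(9): first-fit scan over [0-1 ALLOC][2-7 FREE][8-11 ALLOC][12-23 FREE] -> 12

Answer: 12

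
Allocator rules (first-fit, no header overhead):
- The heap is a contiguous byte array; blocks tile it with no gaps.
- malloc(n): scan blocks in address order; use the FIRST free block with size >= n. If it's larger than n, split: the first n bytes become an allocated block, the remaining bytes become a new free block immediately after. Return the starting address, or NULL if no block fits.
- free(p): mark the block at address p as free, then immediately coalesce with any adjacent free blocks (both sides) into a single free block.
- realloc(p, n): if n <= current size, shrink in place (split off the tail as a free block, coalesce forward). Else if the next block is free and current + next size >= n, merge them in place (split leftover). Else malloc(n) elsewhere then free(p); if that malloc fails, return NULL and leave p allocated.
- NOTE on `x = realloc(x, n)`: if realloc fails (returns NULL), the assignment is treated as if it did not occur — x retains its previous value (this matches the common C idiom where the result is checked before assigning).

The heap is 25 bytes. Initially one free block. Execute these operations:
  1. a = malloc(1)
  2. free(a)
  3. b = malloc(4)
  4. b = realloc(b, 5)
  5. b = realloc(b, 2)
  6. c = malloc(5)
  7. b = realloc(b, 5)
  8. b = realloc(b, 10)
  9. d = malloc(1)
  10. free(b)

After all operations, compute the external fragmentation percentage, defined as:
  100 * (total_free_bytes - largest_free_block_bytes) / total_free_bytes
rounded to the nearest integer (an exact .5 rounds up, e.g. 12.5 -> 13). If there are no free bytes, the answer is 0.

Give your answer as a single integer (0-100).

Answer: 5

Derivation:
Op 1: a = malloc(1) -> a = 0; heap: [0-0 ALLOC][1-24 FREE]
Op 2: free(a) -> (freed a); heap: [0-24 FREE]
Op 3: b = malloc(4) -> b = 0; heap: [0-3 ALLOC][4-24 FREE]
Op 4: b = realloc(b, 5) -> b = 0; heap: [0-4 ALLOC][5-24 FREE]
Op 5: b = realloc(b, 2) -> b = 0; heap: [0-1 ALLOC][2-24 FREE]
Op 6: c = malloc(5) -> c = 2; heap: [0-1 ALLOC][2-6 ALLOC][7-24 FREE]
Op 7: b = realloc(b, 5) -> b = 7; heap: [0-1 FREE][2-6 ALLOC][7-11 ALLOC][12-24 FREE]
Op 8: b = realloc(b, 10) -> b = 7; heap: [0-1 FREE][2-6 ALLOC][7-16 ALLOC][17-24 FREE]
Op 9: d = malloc(1) -> d = 0; heap: [0-0 ALLOC][1-1 FREE][2-6 ALLOC][7-16 ALLOC][17-24 FREE]
Op 10: free(b) -> (freed b); heap: [0-0 ALLOC][1-1 FREE][2-6 ALLOC][7-24 FREE]
Free blocks: [1 18] total_free=19 largest=18 -> 100*(19-18)/19 = 100/19 ≈ 5.263 -> rounds to 5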